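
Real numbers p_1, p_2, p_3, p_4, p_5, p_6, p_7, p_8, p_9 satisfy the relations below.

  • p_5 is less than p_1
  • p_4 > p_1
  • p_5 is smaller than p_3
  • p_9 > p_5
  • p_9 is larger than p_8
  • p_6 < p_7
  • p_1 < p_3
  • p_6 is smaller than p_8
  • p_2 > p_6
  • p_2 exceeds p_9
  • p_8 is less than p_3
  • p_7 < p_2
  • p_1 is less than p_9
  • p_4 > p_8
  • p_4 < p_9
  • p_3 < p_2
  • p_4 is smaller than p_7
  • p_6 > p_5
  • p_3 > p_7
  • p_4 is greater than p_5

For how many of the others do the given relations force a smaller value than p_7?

5

Directly below p_7: p_6, p_4.
One step further: p_5, p_8, p_1 (5 so far).
Nothing else is reachable below p_7; 5 in all.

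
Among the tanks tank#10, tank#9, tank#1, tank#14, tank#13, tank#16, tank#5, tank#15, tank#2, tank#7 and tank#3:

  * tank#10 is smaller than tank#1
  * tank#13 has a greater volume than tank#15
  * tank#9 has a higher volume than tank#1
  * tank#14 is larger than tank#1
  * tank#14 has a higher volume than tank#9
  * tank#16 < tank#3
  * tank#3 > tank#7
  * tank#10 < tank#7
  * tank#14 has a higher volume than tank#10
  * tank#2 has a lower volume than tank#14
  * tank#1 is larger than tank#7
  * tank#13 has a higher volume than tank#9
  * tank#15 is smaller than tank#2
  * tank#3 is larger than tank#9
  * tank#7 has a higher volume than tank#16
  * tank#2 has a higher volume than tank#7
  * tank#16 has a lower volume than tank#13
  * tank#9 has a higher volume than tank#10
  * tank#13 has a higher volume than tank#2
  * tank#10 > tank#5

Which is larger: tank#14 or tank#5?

tank#14

Following the relations from tank#5: tank#5 < tank#10 < tank#7 < tank#1 < tank#9 < tank#14.
So tank#5 < tank#14; tank#14 is the larger of the two.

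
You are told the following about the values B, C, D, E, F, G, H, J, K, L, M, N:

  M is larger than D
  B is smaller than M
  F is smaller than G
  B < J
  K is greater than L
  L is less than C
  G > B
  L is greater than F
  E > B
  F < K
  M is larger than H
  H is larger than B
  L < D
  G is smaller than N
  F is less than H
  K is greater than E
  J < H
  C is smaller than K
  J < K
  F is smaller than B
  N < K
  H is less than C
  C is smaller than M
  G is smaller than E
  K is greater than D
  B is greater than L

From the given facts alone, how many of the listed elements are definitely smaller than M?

7

Directly below M: B, D, H, C.
One step further: F, L, J (7 so far).
Nothing else is reachable below M; 7 in all.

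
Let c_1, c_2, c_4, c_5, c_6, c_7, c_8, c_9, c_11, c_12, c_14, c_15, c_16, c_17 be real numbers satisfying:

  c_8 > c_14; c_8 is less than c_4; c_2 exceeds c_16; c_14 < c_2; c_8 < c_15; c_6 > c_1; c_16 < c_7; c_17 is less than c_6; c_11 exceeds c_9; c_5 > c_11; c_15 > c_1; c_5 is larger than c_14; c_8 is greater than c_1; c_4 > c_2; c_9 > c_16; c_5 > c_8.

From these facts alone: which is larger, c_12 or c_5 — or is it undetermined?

undetermined

Following every chain through c_12: nothing is chained to c_12.
c_5 is not reached, and no chain runs the other way from c_5 to c_12.
So the given relations leave the order of c_12 and c_5 undetermined.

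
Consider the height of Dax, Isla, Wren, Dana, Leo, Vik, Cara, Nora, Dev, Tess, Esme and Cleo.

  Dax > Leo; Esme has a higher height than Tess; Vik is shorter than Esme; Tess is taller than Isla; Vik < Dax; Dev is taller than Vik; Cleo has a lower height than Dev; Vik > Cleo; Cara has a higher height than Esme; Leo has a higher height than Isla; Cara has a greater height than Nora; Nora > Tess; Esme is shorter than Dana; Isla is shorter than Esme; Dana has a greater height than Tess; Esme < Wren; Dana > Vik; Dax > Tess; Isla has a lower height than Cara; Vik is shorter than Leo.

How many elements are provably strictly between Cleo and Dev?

1

Chaining upward from Cleo reaches: Vik, Esme, Dana, Leo, Cara, Dax, Wren.
Chaining downward from Dev reaches: Vik.
Strictly between Cleo and Dev are those in both lists: Vik — 1 element.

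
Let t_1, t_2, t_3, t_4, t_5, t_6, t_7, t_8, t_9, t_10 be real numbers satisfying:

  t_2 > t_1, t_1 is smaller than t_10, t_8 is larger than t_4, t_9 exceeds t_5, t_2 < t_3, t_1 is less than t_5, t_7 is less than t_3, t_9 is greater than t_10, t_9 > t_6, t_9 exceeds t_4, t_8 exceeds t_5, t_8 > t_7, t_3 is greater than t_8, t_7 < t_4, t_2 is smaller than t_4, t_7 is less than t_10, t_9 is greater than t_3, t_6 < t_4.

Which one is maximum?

Chaining downward from t_9: directly below it, t_6, t_4, t_5, t_3, t_10; then t_7, t_1, t_2, t_8.
That covers every other element, and nothing is given above t_9, so t_9 is the maximum.

t_9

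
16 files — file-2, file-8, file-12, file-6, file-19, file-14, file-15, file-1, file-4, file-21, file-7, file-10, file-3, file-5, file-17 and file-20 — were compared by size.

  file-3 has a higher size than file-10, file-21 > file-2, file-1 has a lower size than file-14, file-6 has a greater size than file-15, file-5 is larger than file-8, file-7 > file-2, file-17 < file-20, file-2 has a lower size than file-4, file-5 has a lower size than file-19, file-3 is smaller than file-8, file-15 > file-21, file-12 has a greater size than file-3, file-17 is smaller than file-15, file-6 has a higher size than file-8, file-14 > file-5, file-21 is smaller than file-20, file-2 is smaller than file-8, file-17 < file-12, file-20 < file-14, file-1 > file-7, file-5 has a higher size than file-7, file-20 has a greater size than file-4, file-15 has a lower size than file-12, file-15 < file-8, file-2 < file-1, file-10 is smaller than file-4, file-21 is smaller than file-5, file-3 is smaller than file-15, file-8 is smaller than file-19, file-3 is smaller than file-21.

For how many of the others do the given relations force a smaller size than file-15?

Directly below file-15: file-17, file-3, file-21.
One step further: file-2, file-10 (5 so far).
Nothing else is reachable below file-15; 5 in all.

5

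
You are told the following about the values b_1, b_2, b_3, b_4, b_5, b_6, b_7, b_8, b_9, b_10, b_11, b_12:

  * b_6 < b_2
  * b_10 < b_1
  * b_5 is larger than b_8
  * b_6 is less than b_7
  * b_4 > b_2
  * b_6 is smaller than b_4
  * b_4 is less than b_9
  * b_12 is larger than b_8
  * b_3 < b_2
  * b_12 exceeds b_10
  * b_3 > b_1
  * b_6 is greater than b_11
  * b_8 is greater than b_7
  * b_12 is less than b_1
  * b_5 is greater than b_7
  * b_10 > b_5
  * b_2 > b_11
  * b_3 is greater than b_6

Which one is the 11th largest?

b_6

The consecutive relations fix a unique order: b_11 < b_6 < b_7 < b_8 < b_5 < b_10 < b_12 < b_1 < b_3 < b_2 < b_4 < b_9.
The 11th largest is b_6.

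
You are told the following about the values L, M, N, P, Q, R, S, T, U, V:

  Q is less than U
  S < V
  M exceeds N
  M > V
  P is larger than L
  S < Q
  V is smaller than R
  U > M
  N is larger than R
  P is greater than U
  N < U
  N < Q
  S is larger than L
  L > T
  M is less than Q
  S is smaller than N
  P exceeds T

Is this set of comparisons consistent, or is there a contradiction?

consistent

Every relation is compatible with T < L < S < V < R < N < M < Q < U < P; the set is consistent.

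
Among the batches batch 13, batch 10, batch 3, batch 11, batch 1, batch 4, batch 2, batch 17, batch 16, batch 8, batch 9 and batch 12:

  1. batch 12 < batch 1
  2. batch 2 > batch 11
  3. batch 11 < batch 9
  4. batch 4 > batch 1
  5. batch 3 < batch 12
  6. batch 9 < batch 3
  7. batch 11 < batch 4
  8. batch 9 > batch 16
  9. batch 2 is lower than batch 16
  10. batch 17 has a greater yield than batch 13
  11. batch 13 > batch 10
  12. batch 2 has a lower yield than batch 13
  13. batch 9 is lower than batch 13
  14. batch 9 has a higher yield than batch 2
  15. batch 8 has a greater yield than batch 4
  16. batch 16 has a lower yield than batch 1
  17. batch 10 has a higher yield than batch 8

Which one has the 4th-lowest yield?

Piecing the relations together gives one ordering: batch 11 < batch 2 < batch 16 < batch 9 < batch 3 < batch 12 < batch 1 < batch 4 < batch 8 < batch 10 < batch 13 < batch 17.
The 4th smallest is batch 9.

batch 9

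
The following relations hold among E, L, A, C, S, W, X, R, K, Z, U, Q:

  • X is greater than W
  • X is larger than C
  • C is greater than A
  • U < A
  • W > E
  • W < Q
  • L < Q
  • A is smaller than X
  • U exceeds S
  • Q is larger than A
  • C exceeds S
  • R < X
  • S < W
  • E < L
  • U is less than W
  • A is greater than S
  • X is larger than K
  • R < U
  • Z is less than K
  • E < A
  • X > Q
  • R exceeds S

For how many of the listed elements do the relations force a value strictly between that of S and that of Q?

Chaining upward from S reaches: R, U, A, W, C, X.
Chaining downward from Q reaches: R, U, E, A, W, L.
Strictly between S and Q are those in both lists: R, U, A, W — 4 elements.

4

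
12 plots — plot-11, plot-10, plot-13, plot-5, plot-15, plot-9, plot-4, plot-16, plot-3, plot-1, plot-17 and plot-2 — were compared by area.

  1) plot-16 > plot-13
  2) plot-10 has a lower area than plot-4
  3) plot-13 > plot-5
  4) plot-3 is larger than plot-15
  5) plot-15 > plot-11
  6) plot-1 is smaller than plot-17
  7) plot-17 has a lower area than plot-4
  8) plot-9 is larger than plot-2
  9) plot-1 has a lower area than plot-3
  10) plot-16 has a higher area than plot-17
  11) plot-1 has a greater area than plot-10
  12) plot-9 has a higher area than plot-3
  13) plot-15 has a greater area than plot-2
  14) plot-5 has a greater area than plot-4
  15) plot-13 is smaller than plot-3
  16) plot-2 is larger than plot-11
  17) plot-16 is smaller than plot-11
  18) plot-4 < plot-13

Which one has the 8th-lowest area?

plot-11

The consecutive relations fix a unique order: plot-10 < plot-1 < plot-17 < plot-4 < plot-5 < plot-13 < plot-16 < plot-11 < plot-2 < plot-15 < plot-3 < plot-9.
The 8th smallest is plot-11.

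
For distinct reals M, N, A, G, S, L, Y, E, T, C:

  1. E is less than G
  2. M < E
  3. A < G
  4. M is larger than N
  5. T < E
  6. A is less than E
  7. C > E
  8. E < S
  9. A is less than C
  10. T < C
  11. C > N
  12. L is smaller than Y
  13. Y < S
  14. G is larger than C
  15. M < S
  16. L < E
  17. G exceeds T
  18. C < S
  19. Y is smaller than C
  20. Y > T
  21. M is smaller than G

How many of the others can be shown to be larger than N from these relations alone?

From N the given relations immediately reach M, C.
From those, E, G, S — 5 in total.
No other element is forced above N by the given relations, so the count is 5.

5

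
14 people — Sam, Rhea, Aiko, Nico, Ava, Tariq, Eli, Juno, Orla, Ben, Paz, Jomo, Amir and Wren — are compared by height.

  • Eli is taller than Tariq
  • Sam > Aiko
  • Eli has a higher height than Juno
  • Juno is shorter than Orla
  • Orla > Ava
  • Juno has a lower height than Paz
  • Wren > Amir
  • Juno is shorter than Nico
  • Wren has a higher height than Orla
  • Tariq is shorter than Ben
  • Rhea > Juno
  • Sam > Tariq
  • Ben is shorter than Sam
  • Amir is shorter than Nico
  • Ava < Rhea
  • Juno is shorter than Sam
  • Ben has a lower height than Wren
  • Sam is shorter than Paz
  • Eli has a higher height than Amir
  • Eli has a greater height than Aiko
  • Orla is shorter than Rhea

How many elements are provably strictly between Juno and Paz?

Chaining upward from Juno reaches: Nico, Sam, Orla, Wren, Eli, Rhea.
Chaining downward from Paz reaches: Aiko, Tariq, Ben, Sam.
Strictly between Juno and Paz are those in both lists: Sam — 1 element.

1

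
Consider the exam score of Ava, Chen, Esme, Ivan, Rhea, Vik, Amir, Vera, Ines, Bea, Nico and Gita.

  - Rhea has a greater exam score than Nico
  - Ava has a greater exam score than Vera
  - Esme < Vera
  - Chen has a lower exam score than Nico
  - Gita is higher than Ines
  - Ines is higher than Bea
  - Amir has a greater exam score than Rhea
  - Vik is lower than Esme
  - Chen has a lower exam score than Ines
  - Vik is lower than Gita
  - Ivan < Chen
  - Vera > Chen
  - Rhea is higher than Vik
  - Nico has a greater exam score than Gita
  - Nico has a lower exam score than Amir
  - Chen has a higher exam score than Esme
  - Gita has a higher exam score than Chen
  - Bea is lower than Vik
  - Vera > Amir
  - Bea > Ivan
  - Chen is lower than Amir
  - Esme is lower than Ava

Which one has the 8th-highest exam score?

The consecutive relations fix a unique order: Ivan < Bea < Vik < Esme < Chen < Ines < Gita < Nico < Rhea < Amir < Vera < Ava.
The 8th largest is Chen.

Chen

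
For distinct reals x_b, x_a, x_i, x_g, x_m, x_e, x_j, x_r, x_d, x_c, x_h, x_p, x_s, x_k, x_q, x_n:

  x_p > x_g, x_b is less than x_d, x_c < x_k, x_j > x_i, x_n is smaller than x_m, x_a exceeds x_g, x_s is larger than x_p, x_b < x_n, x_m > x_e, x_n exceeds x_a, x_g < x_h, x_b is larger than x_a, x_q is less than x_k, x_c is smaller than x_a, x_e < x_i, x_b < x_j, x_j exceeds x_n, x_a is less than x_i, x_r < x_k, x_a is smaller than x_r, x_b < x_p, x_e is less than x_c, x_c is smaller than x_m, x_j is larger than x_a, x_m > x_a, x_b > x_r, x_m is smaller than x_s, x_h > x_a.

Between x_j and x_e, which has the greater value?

x_e < x_c < x_a < x_r < x_b < x_j, by transitivity through x_c, x_a, x_r, x_b.
So x_e < x_j; x_j is the larger of the two.

x_j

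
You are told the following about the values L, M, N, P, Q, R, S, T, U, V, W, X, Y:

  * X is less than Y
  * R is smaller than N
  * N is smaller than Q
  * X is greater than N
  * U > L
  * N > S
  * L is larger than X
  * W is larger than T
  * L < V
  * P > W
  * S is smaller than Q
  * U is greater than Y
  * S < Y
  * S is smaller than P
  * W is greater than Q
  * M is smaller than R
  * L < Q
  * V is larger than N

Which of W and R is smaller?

R

R < N < X < L < Q < W, by transitivity through N, X, L, Q.
So R < W; R is the smaller of the two.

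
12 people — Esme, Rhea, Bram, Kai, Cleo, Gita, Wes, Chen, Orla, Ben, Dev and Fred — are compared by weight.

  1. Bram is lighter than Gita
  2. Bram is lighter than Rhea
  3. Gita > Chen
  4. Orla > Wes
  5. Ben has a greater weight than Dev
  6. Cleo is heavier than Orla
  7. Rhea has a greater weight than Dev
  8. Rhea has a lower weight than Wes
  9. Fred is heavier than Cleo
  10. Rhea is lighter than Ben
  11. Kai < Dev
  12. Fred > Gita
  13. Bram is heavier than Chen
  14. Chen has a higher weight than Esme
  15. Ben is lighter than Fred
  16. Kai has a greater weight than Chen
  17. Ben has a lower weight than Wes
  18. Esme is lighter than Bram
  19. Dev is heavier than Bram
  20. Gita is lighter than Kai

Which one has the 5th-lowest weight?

Kai

Chaining the given pairs: Esme < Chen < Bram < Gita < Kai < Dev < Rhea < Ben < Wes < Orla < Cleo < Fred.
Counting 5 from the smallest end gives Kai.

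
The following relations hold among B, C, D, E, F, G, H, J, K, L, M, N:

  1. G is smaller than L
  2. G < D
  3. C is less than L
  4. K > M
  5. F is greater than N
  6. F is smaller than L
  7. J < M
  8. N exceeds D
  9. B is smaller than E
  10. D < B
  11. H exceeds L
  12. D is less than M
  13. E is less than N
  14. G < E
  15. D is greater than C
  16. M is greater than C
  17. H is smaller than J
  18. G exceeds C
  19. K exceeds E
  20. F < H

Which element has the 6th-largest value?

Piecing the relations together gives one ordering: C < G < D < B < E < N < F < L < H < J < M < K.
The 6th largest is F.

F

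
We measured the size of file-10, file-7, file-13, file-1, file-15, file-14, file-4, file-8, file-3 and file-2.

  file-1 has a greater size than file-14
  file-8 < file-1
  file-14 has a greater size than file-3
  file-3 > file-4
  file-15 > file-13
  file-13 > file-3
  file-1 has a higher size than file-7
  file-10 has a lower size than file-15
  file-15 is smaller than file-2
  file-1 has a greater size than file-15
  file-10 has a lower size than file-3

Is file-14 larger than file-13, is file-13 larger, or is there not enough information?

undetermined

Following every chain through file-13: above file-13 we get file-15, file-2, file-1; below file-13 we get file-4, file-10, file-3.
file-14 is not reached, and no chain runs the other way from file-14 to file-13.
So the given relations leave the order of file-13 and file-14 undetermined.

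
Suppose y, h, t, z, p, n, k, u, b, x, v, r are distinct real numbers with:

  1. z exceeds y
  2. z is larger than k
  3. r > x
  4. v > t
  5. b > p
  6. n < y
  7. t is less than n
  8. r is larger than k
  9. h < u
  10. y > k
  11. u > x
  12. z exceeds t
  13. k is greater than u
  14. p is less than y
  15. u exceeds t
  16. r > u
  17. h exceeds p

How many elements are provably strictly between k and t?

1

The relations place t below k. An element lies strictly between them when it is forced above t and also forced below k.
Above t: {n, v, u, y, z, r}. Below k: {x, p, h, u}.
Intersection: {u} — 1.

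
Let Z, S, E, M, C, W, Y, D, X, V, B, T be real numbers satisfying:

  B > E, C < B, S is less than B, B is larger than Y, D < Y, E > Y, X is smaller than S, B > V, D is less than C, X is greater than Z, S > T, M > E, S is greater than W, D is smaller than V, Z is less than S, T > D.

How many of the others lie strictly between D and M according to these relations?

2

Chaining upward from D reaches: T, V, Y, C, S, E, B.
Chaining downward from M reaches: Y, E.
Strictly between D and M are those in both lists: Y, E — 2 elements.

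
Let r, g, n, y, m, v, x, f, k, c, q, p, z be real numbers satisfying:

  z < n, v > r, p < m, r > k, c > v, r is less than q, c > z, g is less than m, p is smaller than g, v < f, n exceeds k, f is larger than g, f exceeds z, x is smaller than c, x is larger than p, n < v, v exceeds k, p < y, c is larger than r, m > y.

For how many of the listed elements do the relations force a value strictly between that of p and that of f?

1

The relations place p below f. An element lies strictly between them when it is forced above p and also forced below f.
Above p: {y, g, x, m, c}. Below f: {g, z, k, r, n, v}.
Intersection: {g} — 1.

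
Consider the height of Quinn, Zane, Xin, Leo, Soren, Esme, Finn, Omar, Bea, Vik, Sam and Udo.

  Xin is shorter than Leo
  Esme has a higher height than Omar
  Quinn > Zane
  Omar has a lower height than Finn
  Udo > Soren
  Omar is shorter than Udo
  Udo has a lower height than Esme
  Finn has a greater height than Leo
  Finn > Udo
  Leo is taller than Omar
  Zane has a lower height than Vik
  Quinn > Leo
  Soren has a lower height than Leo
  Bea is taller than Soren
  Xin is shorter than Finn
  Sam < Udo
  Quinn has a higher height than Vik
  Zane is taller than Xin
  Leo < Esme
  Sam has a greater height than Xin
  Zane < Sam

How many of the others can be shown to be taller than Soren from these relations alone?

6

The elements the relations force above Soren are Udo, Leo, Finn, Quinn, Bea, Esme — no chain reaches any other.
That is 6.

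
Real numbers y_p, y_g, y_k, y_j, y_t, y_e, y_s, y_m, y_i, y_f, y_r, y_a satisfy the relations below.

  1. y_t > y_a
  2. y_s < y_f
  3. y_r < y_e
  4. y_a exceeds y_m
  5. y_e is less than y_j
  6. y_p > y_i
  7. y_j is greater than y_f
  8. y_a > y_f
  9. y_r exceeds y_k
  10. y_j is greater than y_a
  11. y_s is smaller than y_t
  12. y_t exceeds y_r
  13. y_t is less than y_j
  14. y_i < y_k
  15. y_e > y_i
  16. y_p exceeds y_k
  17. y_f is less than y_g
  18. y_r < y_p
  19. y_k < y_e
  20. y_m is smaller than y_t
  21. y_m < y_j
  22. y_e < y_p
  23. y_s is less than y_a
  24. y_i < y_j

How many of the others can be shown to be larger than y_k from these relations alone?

5

From y_k the given relations immediately reach y_r, y_e, y_p.
From those, y_t, y_j — 5 in total.
No other element is forced above y_k by the given relations, so the count is 5.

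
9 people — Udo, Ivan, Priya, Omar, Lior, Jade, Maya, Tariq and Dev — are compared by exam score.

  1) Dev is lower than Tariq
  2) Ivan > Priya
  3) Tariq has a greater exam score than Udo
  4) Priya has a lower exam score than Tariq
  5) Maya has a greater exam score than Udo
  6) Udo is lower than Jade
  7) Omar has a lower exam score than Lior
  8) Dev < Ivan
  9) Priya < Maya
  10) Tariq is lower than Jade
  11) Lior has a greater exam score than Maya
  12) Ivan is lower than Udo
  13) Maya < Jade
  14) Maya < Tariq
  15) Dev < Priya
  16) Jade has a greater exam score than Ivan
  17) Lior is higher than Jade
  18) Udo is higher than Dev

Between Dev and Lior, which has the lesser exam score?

Dev

Chaining the given relations: Dev < Priya < Ivan < Udo < Maya < Tariq < Jade < Lior.
So Dev < Lior; Dev is the lower of the two.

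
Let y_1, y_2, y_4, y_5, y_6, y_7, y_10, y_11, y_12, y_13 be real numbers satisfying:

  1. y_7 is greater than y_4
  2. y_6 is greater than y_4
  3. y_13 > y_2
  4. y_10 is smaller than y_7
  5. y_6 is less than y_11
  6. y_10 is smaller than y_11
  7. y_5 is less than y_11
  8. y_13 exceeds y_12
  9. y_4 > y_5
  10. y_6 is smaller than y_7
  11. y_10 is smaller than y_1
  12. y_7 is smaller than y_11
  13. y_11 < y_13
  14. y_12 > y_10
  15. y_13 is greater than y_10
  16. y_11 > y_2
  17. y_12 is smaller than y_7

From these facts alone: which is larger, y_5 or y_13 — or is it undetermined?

y_13

Chaining the given relations: y_5 < y_4 < y_6 < y_7 < y_11 < y_13.
So y_13 is larger.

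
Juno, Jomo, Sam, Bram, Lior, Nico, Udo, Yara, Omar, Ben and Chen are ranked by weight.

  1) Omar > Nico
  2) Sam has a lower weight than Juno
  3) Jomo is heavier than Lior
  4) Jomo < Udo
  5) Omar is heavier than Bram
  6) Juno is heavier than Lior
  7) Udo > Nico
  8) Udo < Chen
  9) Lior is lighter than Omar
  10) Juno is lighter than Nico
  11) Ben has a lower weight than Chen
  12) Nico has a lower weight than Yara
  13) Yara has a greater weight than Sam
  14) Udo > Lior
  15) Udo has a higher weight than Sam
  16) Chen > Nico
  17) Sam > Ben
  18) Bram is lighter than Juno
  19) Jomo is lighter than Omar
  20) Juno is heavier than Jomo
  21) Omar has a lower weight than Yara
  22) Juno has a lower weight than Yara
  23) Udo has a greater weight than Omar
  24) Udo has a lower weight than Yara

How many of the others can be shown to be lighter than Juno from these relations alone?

Directly below Juno: Lior, Sam, Bram, Jomo.
One step further: Ben (5 so far).
Nothing else is reachable below Juno; 5 in all.

5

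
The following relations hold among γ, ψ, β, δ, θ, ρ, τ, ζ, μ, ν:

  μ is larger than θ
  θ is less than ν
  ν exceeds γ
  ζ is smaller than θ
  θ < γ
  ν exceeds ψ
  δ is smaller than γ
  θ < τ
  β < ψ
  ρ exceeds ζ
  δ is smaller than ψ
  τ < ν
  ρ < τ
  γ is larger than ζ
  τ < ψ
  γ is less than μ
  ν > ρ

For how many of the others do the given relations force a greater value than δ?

4

Directly above δ: γ, ψ.
One step further: μ, ν (4 so far).
No other element is forced above δ by the given relations, so the count is 4.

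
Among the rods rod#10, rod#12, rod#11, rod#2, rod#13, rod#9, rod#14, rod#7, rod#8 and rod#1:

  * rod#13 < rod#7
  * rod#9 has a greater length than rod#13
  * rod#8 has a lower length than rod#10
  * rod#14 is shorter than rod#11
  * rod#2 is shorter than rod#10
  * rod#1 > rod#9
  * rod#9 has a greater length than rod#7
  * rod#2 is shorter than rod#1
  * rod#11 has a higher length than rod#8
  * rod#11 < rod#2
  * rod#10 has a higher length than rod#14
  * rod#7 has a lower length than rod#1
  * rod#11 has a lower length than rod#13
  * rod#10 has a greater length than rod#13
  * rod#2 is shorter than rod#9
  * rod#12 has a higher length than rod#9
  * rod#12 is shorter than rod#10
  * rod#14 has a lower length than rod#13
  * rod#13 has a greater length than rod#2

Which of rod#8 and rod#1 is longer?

rod#1

Following the relations from rod#8: rod#8 < rod#11 < rod#2 < rod#13 < rod#7 < rod#9 < rod#1.
So rod#8 < rod#1; rod#1 is the longer of the two.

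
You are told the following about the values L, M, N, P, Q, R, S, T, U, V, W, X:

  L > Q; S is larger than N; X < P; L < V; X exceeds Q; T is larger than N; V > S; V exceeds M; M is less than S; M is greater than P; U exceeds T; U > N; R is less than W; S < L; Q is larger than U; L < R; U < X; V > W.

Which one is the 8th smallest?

S

Chaining the given pairs: N < T < U < Q < X < P < M < S < L < R < W < V.
Counting 8 from the smallest end gives S.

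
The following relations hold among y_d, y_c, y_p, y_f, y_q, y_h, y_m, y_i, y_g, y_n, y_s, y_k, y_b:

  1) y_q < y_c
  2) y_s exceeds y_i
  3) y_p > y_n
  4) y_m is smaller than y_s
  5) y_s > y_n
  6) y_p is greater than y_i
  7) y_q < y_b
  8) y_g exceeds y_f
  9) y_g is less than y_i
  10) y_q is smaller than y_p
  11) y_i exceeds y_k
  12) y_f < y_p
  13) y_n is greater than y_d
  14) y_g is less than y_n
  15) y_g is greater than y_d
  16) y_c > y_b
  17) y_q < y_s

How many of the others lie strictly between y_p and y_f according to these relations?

3

Chaining upward from y_f reaches: y_g, y_i, y_n, y_s.
Chaining downward from y_p reaches: y_q, y_d, y_k, y_g, y_i, y_n.
Strictly between y_f and y_p are those in both lists: y_g, y_i, y_n — 3 elements.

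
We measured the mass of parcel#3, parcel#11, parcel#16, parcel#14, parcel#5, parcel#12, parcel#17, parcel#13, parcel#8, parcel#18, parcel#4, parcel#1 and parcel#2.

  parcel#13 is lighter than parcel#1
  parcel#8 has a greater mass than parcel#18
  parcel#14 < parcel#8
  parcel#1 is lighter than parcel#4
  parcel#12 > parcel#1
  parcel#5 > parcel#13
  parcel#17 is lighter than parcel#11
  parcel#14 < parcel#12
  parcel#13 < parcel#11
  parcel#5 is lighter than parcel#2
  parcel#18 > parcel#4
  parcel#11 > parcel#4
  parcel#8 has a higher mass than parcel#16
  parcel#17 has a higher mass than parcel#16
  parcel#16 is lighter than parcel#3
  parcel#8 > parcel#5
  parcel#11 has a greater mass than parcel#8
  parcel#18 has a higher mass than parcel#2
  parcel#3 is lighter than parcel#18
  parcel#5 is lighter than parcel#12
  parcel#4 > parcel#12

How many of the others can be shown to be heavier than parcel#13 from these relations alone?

Directly above parcel#13: parcel#5, parcel#1, parcel#11.
One step further: parcel#12, parcel#4, parcel#2, parcel#8 (7 so far).
One step further: parcel#18 (8 so far).
Nothing else is reachable above parcel#13; 8 in all.

8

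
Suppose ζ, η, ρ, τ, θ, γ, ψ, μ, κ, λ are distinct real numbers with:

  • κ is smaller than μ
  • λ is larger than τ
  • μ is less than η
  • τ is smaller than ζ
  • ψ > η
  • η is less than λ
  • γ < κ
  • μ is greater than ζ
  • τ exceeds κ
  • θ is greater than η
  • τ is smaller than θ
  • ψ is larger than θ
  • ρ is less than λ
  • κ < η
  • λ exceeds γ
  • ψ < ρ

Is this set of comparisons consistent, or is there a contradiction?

The single ordering γ < κ < τ < ζ < μ < η < θ < ψ < ρ < λ satisfies every listed relation, so no contradiction arises.

consistent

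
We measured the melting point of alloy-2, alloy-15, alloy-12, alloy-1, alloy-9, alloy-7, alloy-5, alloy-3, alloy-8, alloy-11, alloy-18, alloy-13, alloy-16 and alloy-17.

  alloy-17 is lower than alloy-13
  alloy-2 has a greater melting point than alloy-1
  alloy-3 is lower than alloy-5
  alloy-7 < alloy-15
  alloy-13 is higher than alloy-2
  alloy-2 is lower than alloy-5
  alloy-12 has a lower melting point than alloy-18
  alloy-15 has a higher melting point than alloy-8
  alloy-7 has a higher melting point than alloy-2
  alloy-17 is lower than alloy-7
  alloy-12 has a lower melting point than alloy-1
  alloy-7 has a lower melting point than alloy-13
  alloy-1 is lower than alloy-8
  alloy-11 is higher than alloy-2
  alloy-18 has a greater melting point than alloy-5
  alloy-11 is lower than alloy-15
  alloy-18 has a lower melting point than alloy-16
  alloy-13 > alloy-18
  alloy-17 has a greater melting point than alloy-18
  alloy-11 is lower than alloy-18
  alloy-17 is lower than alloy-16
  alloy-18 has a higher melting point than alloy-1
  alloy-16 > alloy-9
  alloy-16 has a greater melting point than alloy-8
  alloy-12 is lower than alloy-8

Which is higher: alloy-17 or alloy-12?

alloy-12 < alloy-1 and alloy-1 < alloy-2 give alloy-12 < alloy-2.
With alloy-2 < alloy-11: alloy-12 < alloy-1 < alloy-2 < alloy-11.
Then alloy-11 < alloy-18 extends the chain to alloy-18.
Then alloy-18 < alloy-17 extends the chain to alloy-17.
So alloy-12 < alloy-17; alloy-17 is the higher of the two.

alloy-17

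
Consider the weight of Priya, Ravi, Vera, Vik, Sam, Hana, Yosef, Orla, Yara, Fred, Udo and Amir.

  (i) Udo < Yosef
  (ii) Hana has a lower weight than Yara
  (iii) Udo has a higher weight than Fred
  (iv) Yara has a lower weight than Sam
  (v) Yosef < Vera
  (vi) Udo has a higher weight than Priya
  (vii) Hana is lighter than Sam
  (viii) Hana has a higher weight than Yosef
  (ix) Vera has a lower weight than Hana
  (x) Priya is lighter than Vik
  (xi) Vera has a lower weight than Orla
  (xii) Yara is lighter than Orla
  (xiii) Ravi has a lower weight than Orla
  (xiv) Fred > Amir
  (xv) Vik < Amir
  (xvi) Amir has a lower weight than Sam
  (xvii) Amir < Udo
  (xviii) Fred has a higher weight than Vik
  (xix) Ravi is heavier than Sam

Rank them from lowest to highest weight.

Priya < Vik < Amir < Fred < Udo < Yosef < Vera < Hana < Yara < Sam < Ravi < Orla

Nothing is placed below Priya, so it is least; from there Priya < Vik; Vik < Amir; Amir < Fred; Fred < Udo; Udo < Yosef; Yosef < Vera; Vera < Hana; Hana < Yara; Yara < Sam; Sam < Ravi; Ravi < Orla, each given directly.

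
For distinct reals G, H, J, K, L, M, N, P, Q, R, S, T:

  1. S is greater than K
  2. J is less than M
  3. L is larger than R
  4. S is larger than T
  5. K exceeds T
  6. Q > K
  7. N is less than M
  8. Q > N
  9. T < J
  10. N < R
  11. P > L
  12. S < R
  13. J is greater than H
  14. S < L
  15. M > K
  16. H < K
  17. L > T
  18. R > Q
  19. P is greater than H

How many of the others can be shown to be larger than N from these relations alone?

Directly above N: Q, M, R.
One step further: L (4 so far).
One step further: P (5 so far).
Nothing else is reachable above N; 5 in all.

5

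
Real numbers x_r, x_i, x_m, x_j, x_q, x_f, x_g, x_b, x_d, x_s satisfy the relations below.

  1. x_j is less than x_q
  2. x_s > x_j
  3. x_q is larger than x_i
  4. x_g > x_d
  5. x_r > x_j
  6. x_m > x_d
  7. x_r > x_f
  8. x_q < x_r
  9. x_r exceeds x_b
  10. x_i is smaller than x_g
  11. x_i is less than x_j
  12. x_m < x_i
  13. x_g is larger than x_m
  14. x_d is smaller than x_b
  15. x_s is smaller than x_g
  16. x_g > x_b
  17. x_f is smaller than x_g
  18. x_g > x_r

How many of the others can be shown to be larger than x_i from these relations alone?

Directly above x_i: x_j, x_q, x_g.
One step further: x_s, x_r (5 so far).
Nothing else is reachable above x_i; 5 in all.

5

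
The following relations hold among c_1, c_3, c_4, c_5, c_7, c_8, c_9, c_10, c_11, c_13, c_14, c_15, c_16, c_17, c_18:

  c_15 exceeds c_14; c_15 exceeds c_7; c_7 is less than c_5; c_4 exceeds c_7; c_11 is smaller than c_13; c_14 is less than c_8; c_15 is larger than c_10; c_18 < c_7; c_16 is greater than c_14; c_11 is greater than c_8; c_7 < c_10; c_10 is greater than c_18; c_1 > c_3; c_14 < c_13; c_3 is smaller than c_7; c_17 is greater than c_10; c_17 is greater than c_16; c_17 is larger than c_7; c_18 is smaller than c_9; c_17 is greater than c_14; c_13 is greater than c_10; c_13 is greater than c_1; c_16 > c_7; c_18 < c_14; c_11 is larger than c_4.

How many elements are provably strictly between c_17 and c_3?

3

Chaining upward from c_3 reaches: c_7, c_10, c_1, c_4, c_15, c_16, c_11, c_13, c_5.
Chaining downward from c_17 reaches: c_18, c_7, c_10, c_14, c_16.
Strictly between c_3 and c_17 are those in both lists: c_7, c_10, c_16 — 3 elements.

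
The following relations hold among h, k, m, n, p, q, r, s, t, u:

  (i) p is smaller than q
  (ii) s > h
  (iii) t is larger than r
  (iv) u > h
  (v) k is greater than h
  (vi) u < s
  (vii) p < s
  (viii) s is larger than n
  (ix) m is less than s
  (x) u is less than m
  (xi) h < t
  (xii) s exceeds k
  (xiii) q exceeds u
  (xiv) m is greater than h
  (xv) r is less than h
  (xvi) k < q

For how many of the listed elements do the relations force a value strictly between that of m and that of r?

Chaining upward from r reaches: h, k, u, q, t, s.
Chaining downward from m reaches: h, u.
Strictly between r and m are those in both lists: h, u — 2 elements.

2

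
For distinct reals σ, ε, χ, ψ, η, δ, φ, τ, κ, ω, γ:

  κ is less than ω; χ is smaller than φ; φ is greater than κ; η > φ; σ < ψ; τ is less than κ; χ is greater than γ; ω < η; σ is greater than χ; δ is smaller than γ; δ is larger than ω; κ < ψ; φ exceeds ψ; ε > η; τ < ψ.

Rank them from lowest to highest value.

Nothing is placed below τ, so it is least; from there τ < κ; κ < ω; ω < δ; δ < γ; γ < χ; χ < σ; σ < ψ; ψ < φ; φ < η; η < ε, each given directly.

τ < κ < ω < δ < γ < χ < σ < ψ < φ < η < ε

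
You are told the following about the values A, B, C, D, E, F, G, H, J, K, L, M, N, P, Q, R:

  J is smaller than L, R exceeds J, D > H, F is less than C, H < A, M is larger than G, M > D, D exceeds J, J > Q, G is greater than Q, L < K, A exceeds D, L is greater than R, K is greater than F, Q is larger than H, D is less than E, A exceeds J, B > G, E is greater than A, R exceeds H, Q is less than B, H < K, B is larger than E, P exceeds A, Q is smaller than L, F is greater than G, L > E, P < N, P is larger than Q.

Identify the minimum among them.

H

Chaining upward from H: directly above it, Q, D, A, R, K; then J, E, G, M, L, B, P; then F, N; then C.
That covers every other element, and nothing is given below H, so H is the minimum.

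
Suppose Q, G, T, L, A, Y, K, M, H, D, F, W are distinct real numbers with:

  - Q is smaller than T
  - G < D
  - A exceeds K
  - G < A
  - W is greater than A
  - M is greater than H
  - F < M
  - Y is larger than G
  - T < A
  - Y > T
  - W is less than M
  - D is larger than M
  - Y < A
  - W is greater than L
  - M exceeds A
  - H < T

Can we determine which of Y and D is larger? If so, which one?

The relevant relations are Y < A; A < W; W < M; M < D.
Chaining these gives Y < A < W < M < D.
So D is larger.

D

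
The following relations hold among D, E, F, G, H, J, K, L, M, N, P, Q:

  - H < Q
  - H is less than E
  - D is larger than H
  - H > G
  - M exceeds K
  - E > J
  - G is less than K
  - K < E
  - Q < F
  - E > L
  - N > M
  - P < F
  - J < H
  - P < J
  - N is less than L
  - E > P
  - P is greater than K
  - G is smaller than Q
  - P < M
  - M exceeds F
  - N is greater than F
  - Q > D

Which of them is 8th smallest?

Chaining the given pairs: G < K < P < J < H < D < Q < F < M < N < L < E.
The 8th smallest is F.

F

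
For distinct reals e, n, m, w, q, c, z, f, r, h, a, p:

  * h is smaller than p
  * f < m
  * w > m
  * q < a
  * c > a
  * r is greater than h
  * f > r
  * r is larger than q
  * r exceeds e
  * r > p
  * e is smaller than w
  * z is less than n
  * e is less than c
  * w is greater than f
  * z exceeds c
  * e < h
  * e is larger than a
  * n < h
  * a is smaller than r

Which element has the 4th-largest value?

Chaining the given pairs: q < a < e < c < z < n < h < p < r < f < m < w.
Counting 4 from the largest end gives r.

r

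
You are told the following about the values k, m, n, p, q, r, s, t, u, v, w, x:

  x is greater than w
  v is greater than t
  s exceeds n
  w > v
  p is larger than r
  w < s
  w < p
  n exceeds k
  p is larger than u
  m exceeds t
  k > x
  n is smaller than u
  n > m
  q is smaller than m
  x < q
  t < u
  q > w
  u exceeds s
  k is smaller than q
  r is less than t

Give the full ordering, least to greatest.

Nothing is placed below r, so it is least; from there r < t; t < v; v < w; w < x; x < k; k < q; q < m; m < n; n < s; s < u; u < p, each given directly.

r < t < v < w < x < k < q < m < n < s < u < p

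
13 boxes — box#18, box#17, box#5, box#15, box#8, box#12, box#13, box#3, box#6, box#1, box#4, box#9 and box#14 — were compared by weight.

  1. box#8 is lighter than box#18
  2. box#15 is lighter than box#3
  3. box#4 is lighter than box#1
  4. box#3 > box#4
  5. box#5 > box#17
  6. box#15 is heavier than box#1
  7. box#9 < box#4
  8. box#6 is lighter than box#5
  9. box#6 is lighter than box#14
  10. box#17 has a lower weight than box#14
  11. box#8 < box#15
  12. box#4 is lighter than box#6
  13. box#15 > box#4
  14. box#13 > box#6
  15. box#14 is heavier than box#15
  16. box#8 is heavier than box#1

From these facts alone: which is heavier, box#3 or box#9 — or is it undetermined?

box#9 < box#4 and box#4 < box#1 give box#9 < box#1.
Then box#1 < box#8 extends the chain to box#8.
Then box#8 < box#15 extends the chain to box#15.
With box#15 < box#3: box#9 < box#4 < box#1 < box#8 < box#15 < box#3.
So box#3 is heavier.

box#3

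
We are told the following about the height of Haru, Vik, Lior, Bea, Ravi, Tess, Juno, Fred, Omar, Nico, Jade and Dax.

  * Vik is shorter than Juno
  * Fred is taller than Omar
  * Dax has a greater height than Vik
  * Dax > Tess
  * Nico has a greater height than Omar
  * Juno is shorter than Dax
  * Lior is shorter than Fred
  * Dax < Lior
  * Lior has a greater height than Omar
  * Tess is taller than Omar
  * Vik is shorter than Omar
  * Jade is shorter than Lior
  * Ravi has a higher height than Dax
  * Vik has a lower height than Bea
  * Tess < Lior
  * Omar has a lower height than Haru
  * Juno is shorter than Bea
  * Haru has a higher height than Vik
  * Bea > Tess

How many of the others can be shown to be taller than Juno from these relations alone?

The elements the relations force above Juno are Dax, Lior, Bea, Fred, Ravi — no chain reaches any other.
That is 5.

5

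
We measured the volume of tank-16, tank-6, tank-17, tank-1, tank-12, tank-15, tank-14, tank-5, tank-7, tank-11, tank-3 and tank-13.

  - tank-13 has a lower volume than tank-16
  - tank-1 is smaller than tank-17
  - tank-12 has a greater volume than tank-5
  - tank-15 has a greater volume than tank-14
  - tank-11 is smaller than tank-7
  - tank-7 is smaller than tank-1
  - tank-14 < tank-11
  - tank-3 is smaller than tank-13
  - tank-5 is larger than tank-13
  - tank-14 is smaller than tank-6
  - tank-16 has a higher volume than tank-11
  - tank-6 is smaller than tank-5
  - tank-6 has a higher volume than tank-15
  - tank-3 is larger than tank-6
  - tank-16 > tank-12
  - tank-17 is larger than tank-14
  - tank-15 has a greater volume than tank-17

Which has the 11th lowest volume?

Chaining the given pairs: tank-14 < tank-11 < tank-7 < tank-1 < tank-17 < tank-15 < tank-6 < tank-3 < tank-13 < tank-5 < tank-12 < tank-16.
The 11th smallest is tank-12.

tank-12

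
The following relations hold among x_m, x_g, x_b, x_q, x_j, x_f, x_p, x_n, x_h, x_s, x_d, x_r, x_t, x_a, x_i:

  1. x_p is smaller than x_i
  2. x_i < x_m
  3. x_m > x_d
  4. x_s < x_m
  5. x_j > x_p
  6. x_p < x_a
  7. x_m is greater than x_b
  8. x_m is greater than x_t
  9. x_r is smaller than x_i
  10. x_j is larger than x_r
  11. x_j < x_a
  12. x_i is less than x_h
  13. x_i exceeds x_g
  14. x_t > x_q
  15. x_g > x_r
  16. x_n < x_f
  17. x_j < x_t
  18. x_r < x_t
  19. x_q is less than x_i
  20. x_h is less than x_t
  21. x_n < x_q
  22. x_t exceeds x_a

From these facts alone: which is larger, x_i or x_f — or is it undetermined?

Following every chain through x_f: below x_f we get x_n.
x_i is not reached, and no chain runs the other way from x_i to x_f.
So the given relations leave the order of x_f and x_i undetermined.

undetermined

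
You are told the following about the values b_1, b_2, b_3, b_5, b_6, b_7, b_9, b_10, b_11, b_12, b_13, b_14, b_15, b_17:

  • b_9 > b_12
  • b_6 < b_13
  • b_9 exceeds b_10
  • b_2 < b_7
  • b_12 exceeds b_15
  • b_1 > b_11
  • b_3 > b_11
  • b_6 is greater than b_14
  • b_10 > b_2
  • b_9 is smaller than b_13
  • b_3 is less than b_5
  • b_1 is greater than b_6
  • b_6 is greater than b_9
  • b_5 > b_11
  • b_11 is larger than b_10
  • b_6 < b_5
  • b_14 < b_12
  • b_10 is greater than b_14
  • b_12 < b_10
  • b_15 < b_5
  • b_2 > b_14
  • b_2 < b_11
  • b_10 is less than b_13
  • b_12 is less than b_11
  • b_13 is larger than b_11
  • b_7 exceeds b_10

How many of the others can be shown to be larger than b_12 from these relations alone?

Directly above b_12: b_10, b_11, b_9.
One step further: b_7, b_6, b_13, b_3, b_5, b_1 (9 so far).
Nothing else is reachable above b_12; 9 in all.

9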